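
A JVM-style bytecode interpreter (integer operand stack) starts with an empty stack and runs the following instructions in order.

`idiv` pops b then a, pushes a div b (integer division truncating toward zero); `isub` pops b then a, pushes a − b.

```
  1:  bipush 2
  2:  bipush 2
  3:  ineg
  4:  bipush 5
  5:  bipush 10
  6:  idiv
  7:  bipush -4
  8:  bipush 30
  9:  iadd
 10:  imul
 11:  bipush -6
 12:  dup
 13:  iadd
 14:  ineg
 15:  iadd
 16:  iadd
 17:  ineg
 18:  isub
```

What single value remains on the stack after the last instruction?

12

bipush 2   [2]
bipush 2   [2, 2]
ineg       [2, -2]
bipush 5   [2, -2, 5]
bipush 10  [2, -2, 5, 10]
idiv       [2, -2, 0]
bipush -4  [2, -2, 0, -4]
bipush 30  [2, -2, 0, -4, 30]
iadd       [2, -2, 0, 26]
imul       [2, -2, 0]
bipush -6  [2, -2, 0, -6]
dup        [2, -2, 0, -6, -6]
iadd       [2, -2, 0, -12]
ineg       [2, -2, 0, 12]
iadd       [2, -2, 12]
iadd       [2, 10]
ineg       [2, -10]
isub       [12]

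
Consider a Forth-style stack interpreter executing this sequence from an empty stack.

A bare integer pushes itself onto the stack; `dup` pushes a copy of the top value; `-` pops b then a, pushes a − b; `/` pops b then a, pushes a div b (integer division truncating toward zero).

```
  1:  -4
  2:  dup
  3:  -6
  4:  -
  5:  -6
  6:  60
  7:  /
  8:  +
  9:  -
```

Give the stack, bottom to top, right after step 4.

-4  : [-4]
dup : [-4, -4]
-6  : [-4, -4, -6]
-   : [-4, 2]

[-4, 2]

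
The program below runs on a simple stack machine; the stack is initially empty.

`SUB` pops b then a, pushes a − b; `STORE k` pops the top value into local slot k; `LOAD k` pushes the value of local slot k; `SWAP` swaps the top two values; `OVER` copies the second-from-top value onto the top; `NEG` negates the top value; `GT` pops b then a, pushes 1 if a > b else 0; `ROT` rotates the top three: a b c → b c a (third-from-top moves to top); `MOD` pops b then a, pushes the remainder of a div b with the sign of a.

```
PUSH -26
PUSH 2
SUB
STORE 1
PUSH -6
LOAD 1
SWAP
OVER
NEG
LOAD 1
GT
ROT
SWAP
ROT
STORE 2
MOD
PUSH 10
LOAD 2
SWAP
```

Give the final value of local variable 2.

-6

PUSH -26 -> [-26]
PUSH 2   -> [-26, 2]
SUB      -> [-28]
STORE 1  -> []
PUSH -6  -> [-6]
LOAD 1   -> [-6, -28]
SWAP     -> [-28, -6]
OVER     -> [-28, -6, -28]
NEG      -> [-28, -6, 28]
LOAD 1   -> [-28, -6, 28, -28]
GT       -> [-28, -6, 1]
ROT      -> [-6, 1, -28]
SWAP     -> [-6, -28, 1]
ROT      -> [-28, 1, -6]
STORE 2  -> [-28, 1]
MOD      -> [0]
PUSH 10  -> [0, 10]
LOAD 2   -> [0, 10, -6]
SWAP     -> [0, -6, 10]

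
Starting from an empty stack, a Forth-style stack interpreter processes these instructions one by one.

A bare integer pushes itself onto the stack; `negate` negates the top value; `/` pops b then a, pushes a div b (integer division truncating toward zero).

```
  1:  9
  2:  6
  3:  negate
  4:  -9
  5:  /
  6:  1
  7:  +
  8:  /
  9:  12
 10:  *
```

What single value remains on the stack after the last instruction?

108

9       [9]
6       [9, 6]
negate  [9, -6]
-9      [9, -6, -9]
/       [9, 0]
1       [9, 0, 1]
+       [9, 1]
/       [9]
12      [9, 12]
*       [108]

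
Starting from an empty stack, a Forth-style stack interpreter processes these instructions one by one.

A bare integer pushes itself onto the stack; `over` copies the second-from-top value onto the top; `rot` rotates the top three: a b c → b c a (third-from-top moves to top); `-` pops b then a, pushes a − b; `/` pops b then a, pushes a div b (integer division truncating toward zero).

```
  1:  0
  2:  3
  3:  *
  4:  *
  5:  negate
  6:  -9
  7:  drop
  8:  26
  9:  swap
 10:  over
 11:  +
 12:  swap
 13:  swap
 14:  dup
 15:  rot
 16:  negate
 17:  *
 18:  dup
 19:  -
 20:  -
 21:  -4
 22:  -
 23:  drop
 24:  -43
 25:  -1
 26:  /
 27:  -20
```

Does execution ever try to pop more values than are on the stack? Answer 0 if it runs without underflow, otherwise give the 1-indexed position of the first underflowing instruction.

0 : 0
3 : 0 3
* : 0
*  — needs 2 operands, stack has 1 → underflow

4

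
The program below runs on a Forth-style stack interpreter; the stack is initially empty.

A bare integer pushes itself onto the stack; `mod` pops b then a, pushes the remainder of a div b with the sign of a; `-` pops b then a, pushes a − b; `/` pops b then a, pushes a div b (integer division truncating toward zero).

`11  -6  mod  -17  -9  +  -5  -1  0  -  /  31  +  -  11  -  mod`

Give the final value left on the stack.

11   11
-6   11 -6
mod  5
-17  5 -17
-9   5 -17 -9
+    5 -26
-5   5 -26 -5
-1   5 -26 -5 -1
0    5 -26 -5 -1 0
-    5 -26 -5 -1
/    5 -26 5
31   5 -26 5 31
+    5 -26 36
-    5 -62
11   5 -62 11
-    5 -73
mod  5

5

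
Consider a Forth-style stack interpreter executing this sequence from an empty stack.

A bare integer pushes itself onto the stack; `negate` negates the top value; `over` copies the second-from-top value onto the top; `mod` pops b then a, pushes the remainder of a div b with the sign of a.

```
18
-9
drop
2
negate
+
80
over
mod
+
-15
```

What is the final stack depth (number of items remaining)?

2

18     : 18
-9     : 18 -9
drop   : 18
2      : 18 2
negate : 18 -2
+      : 16
80     : 16 80
over   : 16 80 16
mod    : 16 0
+      : 16
-15    : 16 -15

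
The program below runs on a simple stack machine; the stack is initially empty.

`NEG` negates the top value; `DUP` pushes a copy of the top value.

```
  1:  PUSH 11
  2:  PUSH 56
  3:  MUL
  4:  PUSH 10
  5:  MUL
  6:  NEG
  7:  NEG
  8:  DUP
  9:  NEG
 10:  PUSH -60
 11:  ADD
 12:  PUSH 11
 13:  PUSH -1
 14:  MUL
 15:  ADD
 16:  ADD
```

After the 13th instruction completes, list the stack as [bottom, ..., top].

PUSH 11  → [11]
PUSH 56  → [11, 56]
MUL      → [616]
PUSH 10  → [616, 10]
MUL      → [6160]
NEG      → [-6160]
NEG      → [6160]
DUP      → [6160, 6160]
NEG      → [6160, -6160]
PUSH -60 → [6160, -6160, -60]
ADD      → [6160, -6220]
PUSH 11  → [6160, -6220, 11]
PUSH -1  → [6160, -6220, 11, -1]

[6160, -6220, 11, -1]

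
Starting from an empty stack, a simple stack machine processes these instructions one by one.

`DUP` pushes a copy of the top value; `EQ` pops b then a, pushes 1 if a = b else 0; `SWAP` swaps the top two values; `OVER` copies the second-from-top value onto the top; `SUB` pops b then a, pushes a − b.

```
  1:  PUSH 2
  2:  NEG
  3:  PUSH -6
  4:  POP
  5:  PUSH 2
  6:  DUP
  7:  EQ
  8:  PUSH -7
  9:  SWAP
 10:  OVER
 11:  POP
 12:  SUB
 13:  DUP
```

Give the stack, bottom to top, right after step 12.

PUSH 2   2
NEG      -2
PUSH -6  -2 -6
POP      -2
PUSH 2   -2 2
DUP      -2 2 2
EQ       -2 1
PUSH -7  -2 1 -7
SWAP     -2 -7 1
OVER     -2 -7 1 -7
POP      -2 -7 1
SUB      -2 -8

[-2, -8]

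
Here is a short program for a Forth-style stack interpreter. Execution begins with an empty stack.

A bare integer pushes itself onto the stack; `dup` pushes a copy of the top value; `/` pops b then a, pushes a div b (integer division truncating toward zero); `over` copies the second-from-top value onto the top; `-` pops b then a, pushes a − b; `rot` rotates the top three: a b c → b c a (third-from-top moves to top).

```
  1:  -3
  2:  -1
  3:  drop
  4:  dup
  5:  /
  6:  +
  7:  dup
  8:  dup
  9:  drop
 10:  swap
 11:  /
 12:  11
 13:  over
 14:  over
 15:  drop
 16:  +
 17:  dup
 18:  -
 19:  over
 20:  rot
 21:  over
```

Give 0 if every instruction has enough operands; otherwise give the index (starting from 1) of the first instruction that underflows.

-3    [-3]
-1    [-3, -1]
drop  [-3]
dup   [-3, -3]
/     [1]
+  — needs 2 operands, stack has 1 → underflow

6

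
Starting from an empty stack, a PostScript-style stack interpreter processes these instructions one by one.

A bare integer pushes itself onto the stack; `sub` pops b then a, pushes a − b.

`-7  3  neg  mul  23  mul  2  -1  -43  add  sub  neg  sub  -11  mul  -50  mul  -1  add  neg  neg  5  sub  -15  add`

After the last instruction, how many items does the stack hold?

-7  → -7
3   → -7 3
neg → -7 -3
mul → 21
23  → 21 23
mul → 483
2   → 483 2
-1  → 483 2 -1
-43 → 483 2 -1 -43
add → 483 2 -44
sub → 483 46
neg → 483 -46
sub → 529
-11 → 529 -11
mul → -5819
-50 → -5819 -50
mul → 290950
-1  → 290950 -1
add → 290949
neg → -290949
neg → 290949
5   → 290949 5
sub → 290944
-15 → 290944 -15
add → 290929

1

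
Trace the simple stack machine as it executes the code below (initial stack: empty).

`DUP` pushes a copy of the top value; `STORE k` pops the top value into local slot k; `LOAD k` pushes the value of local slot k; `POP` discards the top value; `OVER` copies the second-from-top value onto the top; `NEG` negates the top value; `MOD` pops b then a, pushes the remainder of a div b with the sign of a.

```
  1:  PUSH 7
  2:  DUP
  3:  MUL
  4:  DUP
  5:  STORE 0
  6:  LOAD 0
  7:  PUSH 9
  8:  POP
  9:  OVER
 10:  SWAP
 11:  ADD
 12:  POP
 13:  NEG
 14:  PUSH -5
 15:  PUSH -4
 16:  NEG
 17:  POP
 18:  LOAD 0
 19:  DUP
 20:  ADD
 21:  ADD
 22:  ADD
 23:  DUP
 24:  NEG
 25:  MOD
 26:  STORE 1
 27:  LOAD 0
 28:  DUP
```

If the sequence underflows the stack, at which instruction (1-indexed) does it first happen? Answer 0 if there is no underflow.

PUSH 7  → 7
DUP     → 7 7
MUL     → 49
DUP     → 49 49
STORE 0 → 49
LOAD 0  → 49 49
PUSH 9  → 49 49 9
POP     → 49 49
OVER    → 49 49 49
SWAP    → 49 49 49
ADD     → 49 98
POP     → 49
NEG     → -49
PUSH -5 → -49 -5
PUSH -4 → -49 -5 -4
NEG     → -49 -5 4
POP     → -49 -5
LOAD 0  → -49 -5 49
DUP     → -49 -5 49 49
ADD     → -49 -5 98
ADD     → -49 93
ADD     → 44
DUP     → 44 44
NEG     → 44 -44
MOD     → 0
STORE 1 → (empty)
LOAD 0  → 49
DUP     → 49 49

0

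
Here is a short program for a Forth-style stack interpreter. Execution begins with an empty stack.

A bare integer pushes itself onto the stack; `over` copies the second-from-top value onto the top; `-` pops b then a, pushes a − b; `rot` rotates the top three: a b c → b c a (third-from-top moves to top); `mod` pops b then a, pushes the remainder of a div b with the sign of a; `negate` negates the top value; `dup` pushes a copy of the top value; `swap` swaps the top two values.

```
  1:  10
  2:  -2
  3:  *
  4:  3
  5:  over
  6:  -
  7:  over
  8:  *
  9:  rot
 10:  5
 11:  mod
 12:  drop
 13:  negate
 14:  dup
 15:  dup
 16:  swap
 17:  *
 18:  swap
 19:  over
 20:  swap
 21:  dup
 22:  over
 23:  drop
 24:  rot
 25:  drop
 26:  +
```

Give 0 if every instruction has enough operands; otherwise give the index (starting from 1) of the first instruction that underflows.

9

10    [10]
-2    [10, -2]
*     [-20]
3     [-20, 3]
over  [-20, 3, -20]
-     [-20, 23]
over  [-20, 23, -20]
*     [-20, -460]
rot  — needs 3 operands, stack has 2 → underflow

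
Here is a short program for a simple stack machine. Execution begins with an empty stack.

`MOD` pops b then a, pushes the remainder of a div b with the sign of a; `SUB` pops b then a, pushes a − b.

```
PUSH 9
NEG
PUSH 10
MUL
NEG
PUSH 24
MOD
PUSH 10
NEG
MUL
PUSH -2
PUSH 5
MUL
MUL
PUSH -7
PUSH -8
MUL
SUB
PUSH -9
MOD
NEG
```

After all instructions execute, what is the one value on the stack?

-7

PUSH 9  → [9]
NEG     → [-9]
PUSH 10 → [-9, 10]
MUL     → [-90]
NEG     → [90]
PUSH 24 → [90, 24]
MOD     → [18]
PUSH 10 → [18, 10]
NEG     → [18, -10]
MUL     → [-180]
PUSH -2 → [-180, -2]
PUSH 5  → [-180, -2, 5]
MUL     → [-180, -10]
MUL     → [1800]
PUSH -7 → [1800, -7]
PUSH -8 → [1800, -7, -8]
MUL     → [1800, 56]
SUB     → [1744]
PUSH -9 → [1744, -9]
MOD     → [7]
NEG     → [-7]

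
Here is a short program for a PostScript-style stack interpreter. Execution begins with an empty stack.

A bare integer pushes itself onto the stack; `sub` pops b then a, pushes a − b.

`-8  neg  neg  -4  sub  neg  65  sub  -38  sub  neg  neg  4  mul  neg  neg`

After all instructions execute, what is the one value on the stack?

-92

-8  -> [-8]
neg -> [8]
neg -> [-8]
-4  -> [-8, -4]
sub -> [-4]
neg -> [4]
65  -> [4, 65]
sub -> [-61]
-38 -> [-61, -38]
sub -> [-23]
neg -> [23]
neg -> [-23]
4   -> [-23, 4]
mul -> [-92]
neg -> [92]
neg -> [-92]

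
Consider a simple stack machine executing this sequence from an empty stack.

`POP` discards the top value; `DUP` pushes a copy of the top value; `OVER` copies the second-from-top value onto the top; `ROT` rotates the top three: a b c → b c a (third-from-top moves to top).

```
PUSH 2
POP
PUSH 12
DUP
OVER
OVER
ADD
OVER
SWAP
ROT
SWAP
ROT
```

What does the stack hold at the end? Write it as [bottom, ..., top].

[12, 12, 24, 12]

PUSH 2  : 2
POP     : (empty)
PUSH 12 : 12
DUP     : 12 12
OVER    : 12 12 12
OVER    : 12 12 12 12
ADD     : 12 12 24
OVER    : 12 12 24 12
SWAP    : 12 12 12 24
ROT     : 12 12 24 12
SWAP    : 12 12 12 24
ROT     : 12 12 24 12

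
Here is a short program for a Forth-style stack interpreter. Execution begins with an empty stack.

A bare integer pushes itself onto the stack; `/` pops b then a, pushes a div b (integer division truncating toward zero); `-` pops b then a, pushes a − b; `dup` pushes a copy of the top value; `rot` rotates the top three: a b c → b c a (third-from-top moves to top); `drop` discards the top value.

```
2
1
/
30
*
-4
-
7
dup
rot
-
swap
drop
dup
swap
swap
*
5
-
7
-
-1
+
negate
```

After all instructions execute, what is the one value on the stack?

-3236

2      → [2]
1      → [2, 1]
/      → [2]
30     → [2, 30]
*      → [60]
-4     → [60, -4]
-      → [64]
7      → [64, 7]
dup    → [64, 7, 7]
rot    → [7, 7, 64]
-      → [7, -57]
swap   → [-57, 7]
drop   → [-57]
dup    → [-57, -57]
swap   → [-57, -57]
swap   → [-57, -57]
*      → [3249]
5      → [3249, 5]
-      → [3244]
7      → [3244, 7]
-      → [3237]
-1     → [3237, -1]
+      → [3236]
negate → [-3236]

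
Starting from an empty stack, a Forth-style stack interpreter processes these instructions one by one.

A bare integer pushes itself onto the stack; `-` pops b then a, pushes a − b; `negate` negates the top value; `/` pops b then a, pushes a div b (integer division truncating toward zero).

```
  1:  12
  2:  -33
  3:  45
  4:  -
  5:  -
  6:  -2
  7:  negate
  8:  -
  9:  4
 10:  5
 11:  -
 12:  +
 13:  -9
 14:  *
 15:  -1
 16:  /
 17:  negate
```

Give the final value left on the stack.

12     : [12]
-33    : [12, -33]
45     : [12, -33, 45]
-      : [12, -78]
-      : [90]
-2     : [90, -2]
negate : [90, 2]
-      : [88]
4      : [88, 4]
5      : [88, 4, 5]
-      : [88, -1]
+      : [87]
-9     : [87, -9]
*      : [-783]
-1     : [-783, -1]
/      : [783]
negate : [-783]

-783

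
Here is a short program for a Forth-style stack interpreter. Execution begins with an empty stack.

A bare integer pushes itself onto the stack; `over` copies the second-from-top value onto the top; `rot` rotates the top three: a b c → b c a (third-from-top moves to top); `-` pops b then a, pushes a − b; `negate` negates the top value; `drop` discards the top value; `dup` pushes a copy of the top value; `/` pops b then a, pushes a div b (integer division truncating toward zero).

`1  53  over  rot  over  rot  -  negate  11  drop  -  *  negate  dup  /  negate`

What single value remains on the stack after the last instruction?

-1

1      : 1
53     : 1 53
over   : 1 53 1
rot    : 53 1 1
over   : 53 1 1 1
rot    : 53 1 1 1
-      : 53 1 0
negate : 53 1 0
11     : 53 1 0 11
drop   : 53 1 0
-      : 53 1
*      : 53
negate : -53
dup    : -53 -53
/      : 1
negate : -1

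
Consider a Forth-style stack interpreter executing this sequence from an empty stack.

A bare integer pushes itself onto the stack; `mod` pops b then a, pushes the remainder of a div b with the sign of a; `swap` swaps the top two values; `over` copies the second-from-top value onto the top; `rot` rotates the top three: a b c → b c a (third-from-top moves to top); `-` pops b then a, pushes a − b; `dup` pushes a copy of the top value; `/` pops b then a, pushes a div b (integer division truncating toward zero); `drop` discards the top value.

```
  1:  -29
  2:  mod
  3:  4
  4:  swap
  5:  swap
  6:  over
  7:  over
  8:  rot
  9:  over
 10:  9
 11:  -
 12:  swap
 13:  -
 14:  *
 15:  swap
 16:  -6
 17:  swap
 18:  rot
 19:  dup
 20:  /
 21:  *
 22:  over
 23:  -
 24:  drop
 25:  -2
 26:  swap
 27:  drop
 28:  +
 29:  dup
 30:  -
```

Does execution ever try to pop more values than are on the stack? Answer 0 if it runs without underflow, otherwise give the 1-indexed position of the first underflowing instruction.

-29 → [-29]
mod  — needs 2 operands, stack has 1 → underflow

2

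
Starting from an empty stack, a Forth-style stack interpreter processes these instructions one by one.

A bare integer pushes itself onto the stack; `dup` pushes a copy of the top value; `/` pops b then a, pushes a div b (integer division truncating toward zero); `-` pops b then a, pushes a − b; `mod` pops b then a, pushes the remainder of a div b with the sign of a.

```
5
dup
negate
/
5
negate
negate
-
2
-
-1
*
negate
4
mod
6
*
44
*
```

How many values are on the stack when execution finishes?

1

5       5
dup     5 5
negate  5 -5
/       -1
5       -1 5
negate  -1 -5
negate  -1 5
-       -6
2       -6 2
-       -8
-1      -8 -1
*       8
negate  -8
4       -8 4
mod     0
6       0 6
*       0
44      0 44
*       0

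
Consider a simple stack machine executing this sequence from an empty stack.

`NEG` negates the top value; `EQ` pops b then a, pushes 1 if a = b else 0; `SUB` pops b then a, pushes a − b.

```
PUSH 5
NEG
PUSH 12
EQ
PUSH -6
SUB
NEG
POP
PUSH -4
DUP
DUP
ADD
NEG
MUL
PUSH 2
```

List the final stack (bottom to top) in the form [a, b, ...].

[-32, 2]

PUSH 5   5
NEG      -5
PUSH 12  -5 12
EQ       0
PUSH -6  0 -6
SUB      6
NEG      -6
POP      (empty)
PUSH -4  -4
DUP      -4 -4
DUP      -4 -4 -4
ADD      -4 -8
NEG      -4 8
MUL      -32
PUSH 2   -32 2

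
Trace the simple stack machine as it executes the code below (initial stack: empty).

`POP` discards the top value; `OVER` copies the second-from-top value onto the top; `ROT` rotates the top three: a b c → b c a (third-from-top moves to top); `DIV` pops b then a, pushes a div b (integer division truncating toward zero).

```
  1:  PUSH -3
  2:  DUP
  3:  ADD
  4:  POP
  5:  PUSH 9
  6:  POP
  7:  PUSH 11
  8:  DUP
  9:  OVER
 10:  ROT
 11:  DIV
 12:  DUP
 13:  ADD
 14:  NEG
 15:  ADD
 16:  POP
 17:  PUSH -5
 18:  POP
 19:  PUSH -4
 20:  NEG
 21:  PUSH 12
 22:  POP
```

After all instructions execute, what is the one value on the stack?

4

PUSH -3 → [-3]
DUP     → [-3, -3]
ADD     → [-6]
POP     → []
PUSH 9  → [9]
POP     → []
PUSH 11 → [11]
DUP     → [11, 11]
OVER    → [11, 11, 11]
ROT     → [11, 11, 11]
DIV     → [11, 1]
DUP     → [11, 1, 1]
ADD     → [11, 2]
NEG     → [11, -2]
ADD     → [9]
POP     → []
PUSH -5 → [-5]
POP     → []
PUSH -4 → [-4]
NEG     → [4]
PUSH 12 → [4, 12]
POP     → [4]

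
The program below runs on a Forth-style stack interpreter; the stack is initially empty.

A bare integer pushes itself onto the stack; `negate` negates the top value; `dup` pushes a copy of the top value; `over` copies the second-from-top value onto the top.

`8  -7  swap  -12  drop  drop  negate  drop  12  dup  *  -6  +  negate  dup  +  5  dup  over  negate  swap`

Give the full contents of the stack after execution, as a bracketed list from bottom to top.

[-276, 5, -5, 5]

8      → 8
-7     → 8 -7
swap   → -7 8
-12    → -7 8 -12
drop   → -7 8
drop   → -7
negate → 7
drop   → (empty)
12     → 12
dup    → 12 12
*      → 144
-6     → 144 -6
+      → 138
negate → -138
dup    → -138 -138
+      → -276
5      → -276 5
dup    → -276 5 5
over   → -276 5 5 5
negate → -276 5 5 -5
swap   → -276 5 -5 5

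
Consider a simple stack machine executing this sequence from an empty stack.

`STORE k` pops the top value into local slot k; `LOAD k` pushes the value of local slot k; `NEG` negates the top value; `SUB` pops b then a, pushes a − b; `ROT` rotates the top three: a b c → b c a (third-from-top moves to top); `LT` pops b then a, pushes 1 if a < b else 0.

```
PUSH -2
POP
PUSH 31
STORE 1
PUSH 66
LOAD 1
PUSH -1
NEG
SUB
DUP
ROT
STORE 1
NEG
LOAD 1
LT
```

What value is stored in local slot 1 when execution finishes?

PUSH -2 : [-2]
POP     : []
PUSH 31 : [31]
STORE 1 : []
PUSH 66 : [66]
LOAD 1  : [66, 31]
PUSH -1 : [66, 31, -1]
NEG     : [66, 31, 1]
SUB     : [66, 30]
DUP     : [66, 30, 30]
ROT     : [30, 30, 66]
STORE 1 : [30, 30]
NEG     : [30, -30]
LOAD 1  : [30, -30, 66]
LT      : [30, 1]

66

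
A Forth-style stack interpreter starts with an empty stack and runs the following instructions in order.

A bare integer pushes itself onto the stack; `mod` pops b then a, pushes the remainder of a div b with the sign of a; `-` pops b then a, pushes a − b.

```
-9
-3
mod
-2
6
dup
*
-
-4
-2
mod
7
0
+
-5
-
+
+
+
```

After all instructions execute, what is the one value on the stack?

-26

-9  → [-9]
-3  → [-9, -3]
mod → [0]
-2  → [0, -2]
6   → [0, -2, 6]
dup → [0, -2, 6, 6]
*   → [0, -2, 36]
-   → [0, -38]
-4  → [0, -38, -4]
-2  → [0, -38, -4, -2]
mod → [0, -38, 0]
7   → [0, -38, 0, 7]
0   → [0, -38, 0, 7, 0]
+   → [0, -38, 0, 7]
-5  → [0, -38, 0, 7, -5]
-   → [0, -38, 0, 12]
+   → [0, -38, 12]
+   → [0, -26]
+   → [-26]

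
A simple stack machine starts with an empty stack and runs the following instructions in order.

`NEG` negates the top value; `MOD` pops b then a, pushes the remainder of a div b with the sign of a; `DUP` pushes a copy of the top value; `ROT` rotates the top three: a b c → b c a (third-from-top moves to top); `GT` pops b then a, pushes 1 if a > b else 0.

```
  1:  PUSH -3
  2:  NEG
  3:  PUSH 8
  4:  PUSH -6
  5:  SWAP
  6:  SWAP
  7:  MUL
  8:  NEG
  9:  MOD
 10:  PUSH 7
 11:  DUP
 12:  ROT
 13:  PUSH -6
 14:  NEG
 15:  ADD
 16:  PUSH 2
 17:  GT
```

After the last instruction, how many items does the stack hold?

3

PUSH -3 → -3
NEG     → 3
PUSH 8  → 3 8
PUSH -6 → 3 8 -6
SWAP    → 3 -6 8
SWAP    → 3 8 -6
MUL     → 3 -48
NEG     → 3 48
MOD     → 3
PUSH 7  → 3 7
DUP     → 3 7 7
ROT     → 7 7 3
PUSH -6 → 7 7 3 -6
NEG     → 7 7 3 6
ADD     → 7 7 9
PUSH 2  → 7 7 9 2
GT      → 7 7 1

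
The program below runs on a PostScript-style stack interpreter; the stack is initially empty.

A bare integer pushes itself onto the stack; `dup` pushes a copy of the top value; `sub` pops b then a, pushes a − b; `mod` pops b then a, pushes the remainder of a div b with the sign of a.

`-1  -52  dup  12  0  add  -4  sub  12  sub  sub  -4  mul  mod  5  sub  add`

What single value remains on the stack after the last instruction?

-58

-1  : [-1]
-52 : [-1, -52]
dup : [-1, -52, -52]
12  : [-1, -52, -52, 12]
0   : [-1, -52, -52, 12, 0]
add : [-1, -52, -52, 12]
-4  : [-1, -52, -52, 12, -4]
sub : [-1, -52, -52, 16]
12  : [-1, -52, -52, 16, 12]
sub : [-1, -52, -52, 4]
sub : [-1, -52, -56]
-4  : [-1, -52, -56, -4]
mul : [-1, -52, 224]
mod : [-1, -52]
5   : [-1, -52, 5]
sub : [-1, -57]
add : [-58]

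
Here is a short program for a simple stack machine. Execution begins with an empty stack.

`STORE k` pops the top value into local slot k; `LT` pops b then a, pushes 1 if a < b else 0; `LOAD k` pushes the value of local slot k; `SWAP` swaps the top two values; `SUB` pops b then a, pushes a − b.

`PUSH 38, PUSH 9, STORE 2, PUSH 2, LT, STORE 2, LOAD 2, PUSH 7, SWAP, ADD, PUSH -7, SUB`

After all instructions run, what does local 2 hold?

0

PUSH 38 -> 38
PUSH 9  -> 38 9
STORE 2 -> 38
PUSH 2  -> 38 2
LT      -> 0
STORE 2 -> (empty)
LOAD 2  -> 0
PUSH 7  -> 0 7
SWAP    -> 7 0
ADD     -> 7
PUSH -7 -> 7 -7
SUB     -> 14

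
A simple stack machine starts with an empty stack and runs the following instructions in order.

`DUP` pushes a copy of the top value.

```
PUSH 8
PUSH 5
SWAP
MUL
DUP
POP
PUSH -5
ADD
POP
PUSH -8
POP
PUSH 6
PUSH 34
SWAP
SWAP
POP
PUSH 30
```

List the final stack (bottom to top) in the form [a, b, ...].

PUSH 8  : [8]
PUSH 5  : [8, 5]
SWAP    : [5, 8]
MUL     : [40]
DUP     : [40, 40]
POP     : [40]
PUSH -5 : [40, -5]
ADD     : [35]
POP     : []
PUSH -8 : [-8]
POP     : []
PUSH 6  : [6]
PUSH 34 : [6, 34]
SWAP    : [34, 6]
SWAP    : [6, 34]
POP     : [6]
PUSH 30 : [6, 30]

[6, 30]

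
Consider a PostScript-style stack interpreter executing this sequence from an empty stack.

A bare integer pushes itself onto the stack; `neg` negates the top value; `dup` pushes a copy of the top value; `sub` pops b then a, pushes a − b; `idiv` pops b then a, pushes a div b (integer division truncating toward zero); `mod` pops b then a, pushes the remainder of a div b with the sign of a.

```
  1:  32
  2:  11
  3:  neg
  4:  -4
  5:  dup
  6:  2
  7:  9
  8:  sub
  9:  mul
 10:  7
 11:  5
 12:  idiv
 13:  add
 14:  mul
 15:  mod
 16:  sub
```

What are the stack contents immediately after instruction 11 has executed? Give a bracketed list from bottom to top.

[32, -11, -4, 28, 7, 5]

32  : [32]
11  : [32, 11]
neg : [32, -11]
-4  : [32, -11, -4]
dup : [32, -11, -4, -4]
2   : [32, -11, -4, -4, 2]
9   : [32, -11, -4, -4, 2, 9]
sub : [32, -11, -4, -4, -7]
mul : [32, -11, -4, 28]
7   : [32, -11, -4, 28, 7]
5   : [32, -11, -4, 28, 7, 5]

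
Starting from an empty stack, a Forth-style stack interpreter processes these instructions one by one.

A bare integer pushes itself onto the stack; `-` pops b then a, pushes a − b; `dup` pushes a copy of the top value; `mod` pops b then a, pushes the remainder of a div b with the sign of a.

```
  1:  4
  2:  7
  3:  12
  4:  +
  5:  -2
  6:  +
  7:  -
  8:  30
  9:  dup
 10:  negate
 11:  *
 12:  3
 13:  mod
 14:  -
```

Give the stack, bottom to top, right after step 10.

4       [4]
7       [4, 7]
12      [4, 7, 12]
+       [4, 19]
-2      [4, 19, -2]
+       [4, 17]
-       [-13]
30      [-13, 30]
dup     [-13, 30, 30]
negate  [-13, 30, -30]

[-13, 30, -30]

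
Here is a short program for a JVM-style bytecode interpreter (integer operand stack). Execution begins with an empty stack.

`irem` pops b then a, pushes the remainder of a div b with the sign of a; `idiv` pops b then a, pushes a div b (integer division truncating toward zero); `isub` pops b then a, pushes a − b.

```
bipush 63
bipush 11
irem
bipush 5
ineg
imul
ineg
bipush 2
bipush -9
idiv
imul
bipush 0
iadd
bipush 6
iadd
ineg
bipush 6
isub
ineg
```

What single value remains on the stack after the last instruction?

bipush 63 -> [63]
bipush 11 -> [63, 11]
irem      -> [8]
bipush 5  -> [8, 5]
ineg      -> [8, -5]
imul      -> [-40]
ineg      -> [40]
bipush 2  -> [40, 2]
bipush -9 -> [40, 2, -9]
idiv      -> [40, 0]
imul      -> [0]
bipush 0  -> [0, 0]
iadd      -> [0]
bipush 6  -> [0, 6]
iadd      -> [6]
ineg      -> [-6]
bipush 6  -> [-6, 6]
isub      -> [-12]
ineg      -> [12]

12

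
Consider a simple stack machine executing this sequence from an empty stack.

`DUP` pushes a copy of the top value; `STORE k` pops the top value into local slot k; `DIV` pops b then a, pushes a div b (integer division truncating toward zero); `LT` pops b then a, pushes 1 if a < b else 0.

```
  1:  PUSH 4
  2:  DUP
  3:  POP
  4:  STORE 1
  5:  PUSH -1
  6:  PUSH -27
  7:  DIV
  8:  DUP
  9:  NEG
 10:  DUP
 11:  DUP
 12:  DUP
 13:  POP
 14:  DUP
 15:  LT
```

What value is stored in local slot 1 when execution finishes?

PUSH 4   : 4
DUP      : 4 4
POP      : 4
STORE 1  : (empty)
PUSH -1  : -1
PUSH -27 : -1 -27
DIV      : 0
DUP      : 0 0
NEG      : 0 0
DUP      : 0 0 0
DUP      : 0 0 0 0
DUP      : 0 0 0 0 0
POP      : 0 0 0 0
DUP      : 0 0 0 0 0
LT       : 0 0 0 0

4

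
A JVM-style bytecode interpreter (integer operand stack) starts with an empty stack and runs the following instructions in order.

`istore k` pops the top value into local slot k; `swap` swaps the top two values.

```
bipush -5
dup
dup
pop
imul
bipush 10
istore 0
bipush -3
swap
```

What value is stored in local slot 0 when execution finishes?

10

bipush -5 → -5
dup       → -5 -5
dup       → -5 -5 -5
pop       → -5 -5
imul      → 25
bipush 10 → 25 10
istore 0  → 25
bipush -3 → 25 -3
swap      → -3 25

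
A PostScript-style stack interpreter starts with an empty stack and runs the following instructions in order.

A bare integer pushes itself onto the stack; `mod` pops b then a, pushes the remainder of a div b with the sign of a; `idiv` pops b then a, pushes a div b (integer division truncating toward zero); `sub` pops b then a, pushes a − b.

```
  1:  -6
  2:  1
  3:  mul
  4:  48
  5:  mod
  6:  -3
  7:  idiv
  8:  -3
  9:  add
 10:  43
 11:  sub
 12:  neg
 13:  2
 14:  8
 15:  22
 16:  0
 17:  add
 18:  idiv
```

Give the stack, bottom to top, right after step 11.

-6   : [-6]
1    : [-6, 1]
mul  : [-6]
48   : [-6, 48]
mod  : [-6]
-3   : [-6, -3]
idiv : [2]
-3   : [2, -3]
add  : [-1]
43   : [-1, 43]
sub  : [-44]

[-44]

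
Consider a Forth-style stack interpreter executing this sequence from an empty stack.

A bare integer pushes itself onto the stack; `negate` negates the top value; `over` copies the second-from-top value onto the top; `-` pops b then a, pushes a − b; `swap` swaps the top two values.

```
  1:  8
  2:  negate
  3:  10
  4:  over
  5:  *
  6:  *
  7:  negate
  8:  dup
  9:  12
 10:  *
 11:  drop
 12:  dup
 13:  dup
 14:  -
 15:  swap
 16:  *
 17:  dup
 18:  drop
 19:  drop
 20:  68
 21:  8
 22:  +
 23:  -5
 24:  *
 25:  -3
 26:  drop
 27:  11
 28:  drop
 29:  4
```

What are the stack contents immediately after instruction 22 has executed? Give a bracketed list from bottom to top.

[76]

8      : [8]
negate : [-8]
10     : [-8, 10]
over   : [-8, 10, -8]
*      : [-8, -80]
*      : [640]
negate : [-640]
dup    : [-640, -640]
12     : [-640, -640, 12]
*      : [-640, -7680]
drop   : [-640]
dup    : [-640, -640]
dup    : [-640, -640, -640]
-      : [-640, 0]
swap   : [0, -640]
*      : [0]
dup    : [0, 0]
drop   : [0]
drop   : []
68     : [68]
8      : [68, 8]
+      : [76]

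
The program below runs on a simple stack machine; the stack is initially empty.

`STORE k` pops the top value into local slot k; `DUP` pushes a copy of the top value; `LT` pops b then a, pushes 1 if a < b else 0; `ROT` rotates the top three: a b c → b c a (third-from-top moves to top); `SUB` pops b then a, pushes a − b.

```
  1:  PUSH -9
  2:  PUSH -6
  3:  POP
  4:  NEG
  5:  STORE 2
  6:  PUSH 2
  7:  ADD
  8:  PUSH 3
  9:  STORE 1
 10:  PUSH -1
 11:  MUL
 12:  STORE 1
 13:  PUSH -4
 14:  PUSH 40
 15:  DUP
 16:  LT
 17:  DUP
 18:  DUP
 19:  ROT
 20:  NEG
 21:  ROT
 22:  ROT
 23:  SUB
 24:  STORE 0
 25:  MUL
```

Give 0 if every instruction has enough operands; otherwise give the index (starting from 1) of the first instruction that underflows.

PUSH -9 : [-9]
PUSH -6 : [-9, -6]
POP     : [-9]
NEG     : [9]
STORE 2 : []
PUSH 2  : [2]
ADD  — needs 2 operands, stack has 1 → underflow

7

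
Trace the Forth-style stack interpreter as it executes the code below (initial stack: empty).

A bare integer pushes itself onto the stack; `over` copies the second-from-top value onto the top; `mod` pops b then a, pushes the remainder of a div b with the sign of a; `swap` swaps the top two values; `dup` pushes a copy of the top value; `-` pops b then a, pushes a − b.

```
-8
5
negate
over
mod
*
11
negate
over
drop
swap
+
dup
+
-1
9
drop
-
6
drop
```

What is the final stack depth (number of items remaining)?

1

-8      -8
5       -8 5
negate  -8 -5
over    -8 -5 -8
mod     -8 -5
*       40
11      40 11
negate  40 -11
over    40 -11 40
drop    40 -11
swap    -11 40
+       29
dup     29 29
+       58
-1      58 -1
9       58 -1 9
drop    58 -1
-       59
6       59 6
drop    59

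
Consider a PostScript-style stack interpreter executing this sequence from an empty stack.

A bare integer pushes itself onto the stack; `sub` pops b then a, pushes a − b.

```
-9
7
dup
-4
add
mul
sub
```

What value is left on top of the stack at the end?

-30

-9  -> -9
7   -> -9 7
dup -> -9 7 7
-4  -> -9 7 7 -4
add -> -9 7 3
mul -> -9 21
sub -> -30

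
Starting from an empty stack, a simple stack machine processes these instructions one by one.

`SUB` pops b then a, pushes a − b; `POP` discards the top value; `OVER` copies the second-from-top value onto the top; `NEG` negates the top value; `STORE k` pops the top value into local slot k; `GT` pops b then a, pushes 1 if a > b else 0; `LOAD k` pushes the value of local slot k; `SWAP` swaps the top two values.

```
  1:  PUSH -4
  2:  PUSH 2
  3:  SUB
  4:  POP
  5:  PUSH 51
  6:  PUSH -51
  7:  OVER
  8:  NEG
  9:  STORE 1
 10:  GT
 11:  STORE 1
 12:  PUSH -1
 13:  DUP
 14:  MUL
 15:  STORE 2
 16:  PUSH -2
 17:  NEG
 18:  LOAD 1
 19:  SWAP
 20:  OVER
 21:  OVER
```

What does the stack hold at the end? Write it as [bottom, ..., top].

PUSH -4  -> [-4]
PUSH 2   -> [-4, 2]
SUB      -> [-6]
POP      -> []
PUSH 51  -> [51]
PUSH -51 -> [51, -51]
OVER     -> [51, -51, 51]
NEG      -> [51, -51, -51]
STORE 1  -> [51, -51]
GT       -> [1]
STORE 1  -> []
PUSH -1  -> [-1]
DUP      -> [-1, -1]
MUL      -> [1]
STORE 2  -> []
PUSH -2  -> [-2]
NEG      -> [2]
LOAD 1   -> [2, 1]
SWAP     -> [1, 2]
OVER     -> [1, 2, 1]
OVER     -> [1, 2, 1, 2]

[1, 2, 1, 2]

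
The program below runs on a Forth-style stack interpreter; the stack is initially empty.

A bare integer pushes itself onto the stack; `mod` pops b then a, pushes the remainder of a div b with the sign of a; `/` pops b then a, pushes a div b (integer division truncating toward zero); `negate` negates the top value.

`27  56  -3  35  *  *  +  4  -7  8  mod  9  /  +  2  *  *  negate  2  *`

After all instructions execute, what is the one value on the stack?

27      [27]
56      [27, 56]
-3      [27, 56, -3]
35      [27, 56, -3, 35]
*       [27, 56, -105]
*       [27, -5880]
+       [-5853]
4       [-5853, 4]
-7      [-5853, 4, -7]
8       [-5853, 4, -7, 8]
mod     [-5853, 4, -7]
9       [-5853, 4, -7, 9]
/       [-5853, 4, 0]
+       [-5853, 4]
2       [-5853, 4, 2]
*       [-5853, 8]
*       [-46824]
negate  [46824]
2       [46824, 2]
*       [93648]

93648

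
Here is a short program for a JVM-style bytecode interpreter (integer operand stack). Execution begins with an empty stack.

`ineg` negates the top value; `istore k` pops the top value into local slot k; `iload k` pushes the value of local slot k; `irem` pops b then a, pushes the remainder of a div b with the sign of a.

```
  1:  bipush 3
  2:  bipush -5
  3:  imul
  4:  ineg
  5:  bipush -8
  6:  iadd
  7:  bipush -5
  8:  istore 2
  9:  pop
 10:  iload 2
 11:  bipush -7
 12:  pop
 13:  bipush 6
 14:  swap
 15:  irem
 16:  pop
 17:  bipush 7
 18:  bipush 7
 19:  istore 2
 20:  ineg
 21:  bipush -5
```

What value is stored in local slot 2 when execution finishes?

bipush 3   3
bipush -5  3 -5
imul       -15
ineg       15
bipush -8  15 -8
iadd       7
bipush -5  7 -5
istore 2   7
pop        (empty)
iload 2    -5
bipush -7  -5 -7
pop        -5
bipush 6   -5 6
swap       6 -5
irem       1
pop        (empty)
bipush 7   7
bipush 7   7 7
istore 2   7
ineg       -7
bipush -5  -7 -5

7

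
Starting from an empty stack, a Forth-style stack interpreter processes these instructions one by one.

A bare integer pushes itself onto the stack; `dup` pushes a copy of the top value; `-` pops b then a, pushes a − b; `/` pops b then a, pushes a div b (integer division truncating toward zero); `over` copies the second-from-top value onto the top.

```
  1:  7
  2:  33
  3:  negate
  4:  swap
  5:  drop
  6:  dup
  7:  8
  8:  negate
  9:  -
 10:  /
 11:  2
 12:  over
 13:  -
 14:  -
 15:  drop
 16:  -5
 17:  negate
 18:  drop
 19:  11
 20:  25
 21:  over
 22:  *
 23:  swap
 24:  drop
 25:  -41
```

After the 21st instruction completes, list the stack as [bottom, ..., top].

[11, 25, 11]

7      : 7
33     : 7 33
negate : 7 -33
swap   : -33 7
drop   : -33
dup    : -33 -33
8      : -33 -33 8
negate : -33 -33 -8
-      : -33 -25
/      : 1
2      : 1 2
over   : 1 2 1
-      : 1 1
-      : 0
drop   : (empty)
-5     : -5
negate : 5
drop   : (empty)
11     : 11
25     : 11 25
over   : 11 25 11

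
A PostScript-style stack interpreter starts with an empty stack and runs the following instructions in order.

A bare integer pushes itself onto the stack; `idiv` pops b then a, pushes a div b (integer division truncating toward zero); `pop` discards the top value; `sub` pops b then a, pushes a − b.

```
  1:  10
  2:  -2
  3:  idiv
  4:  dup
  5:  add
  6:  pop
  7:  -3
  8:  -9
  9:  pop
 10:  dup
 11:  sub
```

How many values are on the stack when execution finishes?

1

10   : [10]
-2   : [10, -2]
idiv : [-5]
dup  : [-5, -5]
add  : [-10]
pop  : []
-3   : [-3]
-9   : [-3, -9]
pop  : [-3]
dup  : [-3, -3]
sub  : [0]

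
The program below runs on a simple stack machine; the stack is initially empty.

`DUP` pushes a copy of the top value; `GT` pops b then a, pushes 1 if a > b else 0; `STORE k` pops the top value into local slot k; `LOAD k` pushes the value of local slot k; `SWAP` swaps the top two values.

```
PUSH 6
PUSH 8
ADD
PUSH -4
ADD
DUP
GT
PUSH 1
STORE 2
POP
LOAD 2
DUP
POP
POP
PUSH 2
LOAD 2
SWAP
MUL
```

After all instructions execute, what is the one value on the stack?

2

PUSH 6   [6]
PUSH 8   [6, 8]
ADD      [14]
PUSH -4  [14, -4]
ADD      [10]
DUP      [10, 10]
GT       [0]
PUSH 1   [0, 1]
STORE 2  [0]
POP      []
LOAD 2   [1]
DUP      [1, 1]
POP      [1]
POP      []
PUSH 2   [2]
LOAD 2   [2, 1]
SWAP     [1, 2]
MUL      [2]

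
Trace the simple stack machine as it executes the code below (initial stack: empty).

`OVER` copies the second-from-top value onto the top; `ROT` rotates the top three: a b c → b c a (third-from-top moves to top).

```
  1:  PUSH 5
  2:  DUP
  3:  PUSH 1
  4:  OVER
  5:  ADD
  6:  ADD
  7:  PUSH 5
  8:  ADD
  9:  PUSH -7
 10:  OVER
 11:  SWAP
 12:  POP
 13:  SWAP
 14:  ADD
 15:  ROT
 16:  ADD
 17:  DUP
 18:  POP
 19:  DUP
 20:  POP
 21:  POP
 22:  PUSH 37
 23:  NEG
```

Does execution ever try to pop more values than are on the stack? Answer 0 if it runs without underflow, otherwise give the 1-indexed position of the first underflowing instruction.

PUSH 5   5
DUP      5 5
PUSH 1   5 5 1
OVER     5 5 1 5
ADD      5 5 6
ADD      5 11
PUSH 5   5 11 5
ADD      5 16
PUSH -7  5 16 -7
OVER     5 16 -7 16
SWAP     5 16 16 -7
POP      5 16 16
SWAP     5 16 16
ADD      5 32
ROT  — needs 3 operands, stack has 2 → underflow

15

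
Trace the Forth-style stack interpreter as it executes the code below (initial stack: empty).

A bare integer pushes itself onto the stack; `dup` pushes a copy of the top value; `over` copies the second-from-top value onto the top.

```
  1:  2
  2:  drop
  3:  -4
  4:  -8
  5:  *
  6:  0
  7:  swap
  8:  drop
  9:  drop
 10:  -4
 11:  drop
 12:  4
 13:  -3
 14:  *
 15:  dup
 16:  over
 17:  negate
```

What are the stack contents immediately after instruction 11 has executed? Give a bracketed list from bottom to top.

2    : 2
drop : (empty)
-4   : -4
-8   : -4 -8
*    : 32
0    : 32 0
swap : 0 32
drop : 0
drop : (empty)
-4   : -4
drop : (empty)

[]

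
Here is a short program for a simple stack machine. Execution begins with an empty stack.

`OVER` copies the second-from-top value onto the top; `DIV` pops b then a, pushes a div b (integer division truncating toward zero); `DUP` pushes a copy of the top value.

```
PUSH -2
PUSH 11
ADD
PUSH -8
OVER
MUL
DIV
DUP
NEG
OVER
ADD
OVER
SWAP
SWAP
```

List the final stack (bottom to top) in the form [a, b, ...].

[0, 0, 0]

PUSH -2  -2
PUSH 11  -2 11
ADD      9
PUSH -8  9 -8
OVER     9 -8 9
MUL      9 -72
DIV      0
DUP      0 0
NEG      0 0
OVER     0 0 0
ADD      0 0
OVER     0 0 0
SWAP     0 0 0
SWAP     0 0 0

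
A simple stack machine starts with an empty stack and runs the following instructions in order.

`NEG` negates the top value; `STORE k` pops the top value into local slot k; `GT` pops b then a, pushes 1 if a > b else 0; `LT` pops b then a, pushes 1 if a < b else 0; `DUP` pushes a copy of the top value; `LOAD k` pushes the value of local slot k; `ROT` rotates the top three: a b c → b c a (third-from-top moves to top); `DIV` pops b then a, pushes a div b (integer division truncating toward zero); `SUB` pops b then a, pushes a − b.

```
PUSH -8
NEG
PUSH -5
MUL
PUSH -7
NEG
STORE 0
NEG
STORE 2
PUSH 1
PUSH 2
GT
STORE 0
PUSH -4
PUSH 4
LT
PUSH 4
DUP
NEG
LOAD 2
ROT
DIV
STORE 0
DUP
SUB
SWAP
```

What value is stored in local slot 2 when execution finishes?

40

PUSH -8 → -8
NEG     → 8
PUSH -5 → 8 -5
MUL     → -40
PUSH -7 → -40 -7
NEG     → -40 7
STORE 0 → -40
NEG     → 40
STORE 2 → (empty)
PUSH 1  → 1
PUSH 2  → 1 2
GT      → 0
STORE 0 → (empty)
PUSH -4 → -4
PUSH 4  → -4 4
LT      → 1
PUSH 4  → 1 4
DUP     → 1 4 4
NEG     → 1 4 -4
LOAD 2  → 1 4 -4 40
ROT     → 1 -4 40 4
DIV     → 1 -4 10
STORE 0 → 1 -4
DUP     → 1 -4 -4
SUB     → 1 0
SWAP    → 0 1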